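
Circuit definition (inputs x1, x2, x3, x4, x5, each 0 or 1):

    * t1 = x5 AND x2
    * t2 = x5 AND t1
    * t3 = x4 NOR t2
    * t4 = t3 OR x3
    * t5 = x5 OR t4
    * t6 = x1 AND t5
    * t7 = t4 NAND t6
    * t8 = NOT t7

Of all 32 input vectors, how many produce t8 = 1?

t8 = NOT t7 must be 1, so t7 = 0.
t7 = t4 NAND t6 must be 0, so both t4 = 1 and t6 = 1.
t4 = t3 OR x3 must be 1, so at least one of t3, x3 is 1.
Enumerating the 32 input combinations, 11 give t8 = 1 and 21 give t8 = 0.

11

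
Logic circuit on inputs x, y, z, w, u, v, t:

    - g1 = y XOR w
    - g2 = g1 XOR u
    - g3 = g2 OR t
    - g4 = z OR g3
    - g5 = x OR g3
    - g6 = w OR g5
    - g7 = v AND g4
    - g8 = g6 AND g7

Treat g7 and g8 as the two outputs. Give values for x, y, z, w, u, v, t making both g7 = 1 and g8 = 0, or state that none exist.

Check with x=0, y=1, z=1, w=0, u=1, v=1, t=0:
g1 = y XOR w = 1 XOR 0 = 1
g2 = g1 XOR u = 1 XOR 1 = 0
g3 = g2 OR t = 0 OR 0 = 0
g4 = z OR g3 = 1 OR 0 = 1
g5 = x OR g3 = 0 OR 0 = 0
g6 = w OR g5 = 0 OR 0 = 0
g7 = v AND g4 = 1 AND 1 = 1
g8 = g6 AND g7 = 0 AND 1 = 0
So g7 = 1 and g8 = 0.

x=0, y=1, z=1, w=0, u=1, v=1, t=0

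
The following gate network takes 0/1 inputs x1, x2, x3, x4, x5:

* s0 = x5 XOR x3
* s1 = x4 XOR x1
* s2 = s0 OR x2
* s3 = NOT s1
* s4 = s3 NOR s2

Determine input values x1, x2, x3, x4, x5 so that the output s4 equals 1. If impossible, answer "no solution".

s4 = s3 NOR s2 must be 1, so both s3 = 0 and s2 = 0.
s3 = NOT s1 must be 0, so s1 = 1.
Check with x1=1 x2=0 x3=0 x4=0 x5=0:
s0 = x5 XOR x3 = 0 XOR 0 = 0
s1 = x4 XOR x1 = 0 XOR 1 = 1
s2 = s0 OR x2 = 0 OR 0 = 0
s3 = NOT s1 = NOT 1 = 0
s4 = s3 NOR s2 = 0 NOR 0 = 1
So s4 = 1 as required.

x1=1 x2=0 x3=0 x4=0 x5=0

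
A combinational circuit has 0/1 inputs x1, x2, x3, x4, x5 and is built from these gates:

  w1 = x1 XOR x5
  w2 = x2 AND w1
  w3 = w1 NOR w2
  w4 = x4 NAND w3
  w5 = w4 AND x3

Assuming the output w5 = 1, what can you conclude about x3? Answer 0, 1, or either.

1

w5 = w4 AND x3 must be 1, so both w4 = 1 and x3 = 1.
w4 = x4 NAND w3 must be 1, so at least one of x4, w3 is 0.
Every assignment with w5 = 1 has x3 = 1; there are 12 such assignment(s).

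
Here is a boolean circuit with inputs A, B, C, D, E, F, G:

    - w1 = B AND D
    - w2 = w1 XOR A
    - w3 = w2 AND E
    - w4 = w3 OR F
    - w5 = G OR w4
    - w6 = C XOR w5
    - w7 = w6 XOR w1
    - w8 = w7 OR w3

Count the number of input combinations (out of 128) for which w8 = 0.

48

w8 = w7 OR w3 must be 0, so both w7 = 0 and w3 = 0.
Enumerating the 128 input combinations, 48 give w8 = 0 and 80 give w8 = 1.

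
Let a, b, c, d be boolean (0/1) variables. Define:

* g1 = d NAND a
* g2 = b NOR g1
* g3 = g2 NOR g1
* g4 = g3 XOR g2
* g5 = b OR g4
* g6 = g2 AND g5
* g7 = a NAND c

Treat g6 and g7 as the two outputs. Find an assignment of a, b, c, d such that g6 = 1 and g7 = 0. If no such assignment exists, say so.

Check with a=1 b=0 c=1 d=1:
g1 = d NAND a = 1 NAND 1 = 0
g2 = b NOR g1 = 0 NOR 0 = 1
g3 = g2 NOR g1 = 1 NOR 0 = 0
g4 = g3 XOR g2 = 0 XOR 1 = 1
g5 = b OR g4 = 0 OR 1 = 1
g6 = g2 AND g5 = 1 AND 1 = 1
g7 = a NAND c = 1 NAND 1 = 0
So g6 = 1 and g7 = 0.

a=1 b=0 c=1 d=1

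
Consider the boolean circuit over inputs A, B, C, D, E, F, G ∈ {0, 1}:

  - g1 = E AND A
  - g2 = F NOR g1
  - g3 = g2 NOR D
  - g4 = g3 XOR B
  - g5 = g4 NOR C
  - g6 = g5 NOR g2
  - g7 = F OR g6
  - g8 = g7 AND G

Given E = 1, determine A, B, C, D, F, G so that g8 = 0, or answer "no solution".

A=0, B=0, C=1, D=1, F=0, G=0

g8 = g7 AND G must be 0, so at least one of g7, G is 0.
Check with E = 1 and A=0, B=0, C=1, D=1, F=0, G=0:
g1 = E AND A = 1 AND 0 = 0
g2 = F NOR g1 = 0 NOR 0 = 1
g3 = g2 NOR D = 1 NOR 1 = 0
g4 = g3 XOR B = 0 XOR 0 = 0
g5 = g4 NOR C = 0 NOR 1 = 0
g6 = g5 NOR g2 = 0 NOR 1 = 0
g7 = F OR g6 = 0 OR 0 = 0
g8 = g7 AND G = 0 AND 0 = 0
So g8 = 0.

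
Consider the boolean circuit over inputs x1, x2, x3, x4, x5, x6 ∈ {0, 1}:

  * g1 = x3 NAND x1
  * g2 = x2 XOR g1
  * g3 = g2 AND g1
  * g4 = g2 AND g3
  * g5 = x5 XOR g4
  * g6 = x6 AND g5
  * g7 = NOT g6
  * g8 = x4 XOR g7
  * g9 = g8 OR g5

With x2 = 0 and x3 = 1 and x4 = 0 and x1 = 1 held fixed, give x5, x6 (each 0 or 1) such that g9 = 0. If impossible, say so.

no solution exists

With x2 = 0 and x3 = 1 and x4 = 0 and x1 = 1 fixed, none of the 4 settings of x5, x6 give g9 = 0.
For example, with x5=1, x6=1:
g1 = x3 NAND x1 = 1 NAND 1 = 0
g2 = x2 XOR g1 = 0 XOR 0 = 0
g3 = g2 AND g1 = 0 AND 0 = 0
g4 = g2 AND g3 = 0 AND 0 = 0
g5 = x5 XOR g4 = 1 XOR 0 = 1
g6 = x6 AND g5 = 1 AND 1 = 1
g7 = NOT g6 = NOT 1 = 0
g8 = x4 XOR g7 = 0 XOR 0 = 0
g9 = g8 OR g5 = 0 OR 1 = 1
giving g9 = 1 ≠ 0.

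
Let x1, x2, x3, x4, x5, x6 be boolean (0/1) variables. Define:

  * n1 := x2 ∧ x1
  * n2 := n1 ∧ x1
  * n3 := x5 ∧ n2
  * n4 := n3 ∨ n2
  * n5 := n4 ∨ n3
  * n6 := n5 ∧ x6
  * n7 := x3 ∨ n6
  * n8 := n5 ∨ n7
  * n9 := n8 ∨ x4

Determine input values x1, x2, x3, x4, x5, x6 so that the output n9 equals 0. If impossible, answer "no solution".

x1=0, x2=0, x3=0, x4=0, x5=1, x6=0

n9 = n8 ∨ x4 must be 0, so both n8 = 0 and x4 = 0.
Check with x1=0, x2=0, x3=0, x4=0, x5=1, x6=0:
n1 = x2 ∧ x1 = 0 ∧ 0 = 0
n2 = n1 ∧ x1 = 0 ∧ 0 = 0
n3 = x5 ∧ n2 = 1 ∧ 0 = 0
n4 = n3 ∨ n2 = 0 ∨ 0 = 0
n5 = n4 ∨ n3 = 0 ∨ 0 = 0
n6 = n5 ∧ x6 = 0 ∧ 0 = 0
n7 = x3 ∨ n6 = 0 ∨ 0 = 0
n8 = n5 ∨ n7 = 0 ∨ 0 = 0
n9 = n8 ∨ x4 = 0 ∨ 0 = 0
So n9 = 0 as required.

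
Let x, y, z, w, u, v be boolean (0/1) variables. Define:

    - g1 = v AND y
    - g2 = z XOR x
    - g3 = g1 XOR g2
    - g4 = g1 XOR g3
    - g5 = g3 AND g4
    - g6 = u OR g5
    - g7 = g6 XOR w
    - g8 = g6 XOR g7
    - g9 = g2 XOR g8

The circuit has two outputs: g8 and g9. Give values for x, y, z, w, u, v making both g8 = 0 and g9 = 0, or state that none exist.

Check with x=0, y=0, z=0, w=0, u=0, v=0:
g1 = v AND y = 0 AND 0 = 0
g2 = z XOR x = 0 XOR 0 = 0
g3 = g1 XOR g2 = 0 XOR 0 = 0
g4 = g1 XOR g3 = 0 XOR 0 = 0
g5 = g3 AND g4 = 0 AND 0 = 0
g6 = u OR g5 = 0 OR 0 = 0
g7 = g6 XOR w = 0 XOR 0 = 0
g8 = g6 XOR g7 = 0 XOR 0 = 0
g9 = g2 XOR g8 = 0 XOR 0 = 0
So g8 = 0 and g9 = 0.

x=0, y=0, z=0, w=0, u=0, v=0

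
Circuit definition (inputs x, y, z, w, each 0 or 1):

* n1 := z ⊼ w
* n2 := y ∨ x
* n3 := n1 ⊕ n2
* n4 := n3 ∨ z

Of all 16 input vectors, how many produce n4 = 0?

n4 = n3 ∨ z must be 0, so both n3 = 0 and z = 0.
Enumerating the 16 input combinations, 6 give n4 = 0 and 10 give n4 = 1.

6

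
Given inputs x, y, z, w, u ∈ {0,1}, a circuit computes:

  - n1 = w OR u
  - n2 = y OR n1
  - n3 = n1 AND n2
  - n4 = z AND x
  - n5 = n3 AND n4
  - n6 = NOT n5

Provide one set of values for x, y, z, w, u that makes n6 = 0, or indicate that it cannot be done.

n6 = NOT n5 must be 0, so n5 = 1.
n5 = n3 AND n4 must be 1, so both n3 = 1 and n4 = 1.
Check with x=1, y=0, z=1, w=1, u=0:
n1 = w OR u = 1 OR 0 = 1
n2 = y OR n1 = 0 OR 1 = 1
n3 = n1 AND n2 = 1 AND 1 = 1
n4 = z AND x = 1 AND 1 = 1
n5 = n3 AND n4 = 1 AND 1 = 1
n6 = NOT n5 = NOT 1 = 0
So n6 = 0 as required.

x=1, y=0, z=1, w=1, u=0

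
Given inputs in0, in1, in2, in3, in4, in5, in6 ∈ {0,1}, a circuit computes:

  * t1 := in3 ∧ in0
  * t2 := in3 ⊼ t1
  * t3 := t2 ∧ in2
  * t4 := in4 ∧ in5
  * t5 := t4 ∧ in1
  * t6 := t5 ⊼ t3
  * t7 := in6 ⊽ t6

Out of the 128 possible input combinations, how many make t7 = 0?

t7 = in6 ⊽ t6 must be 0, so at least one of in6, t6 is 1.
Enumerating the 128 input combinations, 125 give t7 = 0 and 3 give t7 = 1.

125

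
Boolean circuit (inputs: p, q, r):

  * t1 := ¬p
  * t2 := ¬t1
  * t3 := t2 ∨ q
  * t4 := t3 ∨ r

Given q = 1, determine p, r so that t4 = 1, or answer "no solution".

p=1, r=1

Check with q = 1 and p=1, r=1:
t1 = ¬p = ¬1 = 0
t2 = ¬t1 = ¬0 = 1
t3 = t2 ∨ q = 1 ∨ 1 = 1
t4 = t3 ∨ r = 1 ∨ 1 = 1
So t4 = 1.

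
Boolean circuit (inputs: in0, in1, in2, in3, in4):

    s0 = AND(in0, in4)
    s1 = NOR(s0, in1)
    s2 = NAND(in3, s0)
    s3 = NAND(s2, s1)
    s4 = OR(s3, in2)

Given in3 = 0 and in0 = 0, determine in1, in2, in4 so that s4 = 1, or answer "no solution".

s4 = OR(s3, in2) must be 1, so at least one of s3, in2 is 1.
Check with in3 = 0 and in0 = 0 and in1=0, in2=1, in4=1:
s0 = AND(in0, in4) = AND(0, 1) = 0
s1 = NOR(s0, in1) = NOR(0, 0) = 1
s2 = NAND(in3, s0) = NAND(0, 0) = 1
s3 = NAND(s2, s1) = NAND(1, 1) = 0
s4 = OR(s3, in2) = OR(0, 1) = 1
So s4 = 1.

in1=0, in2=1, in4=1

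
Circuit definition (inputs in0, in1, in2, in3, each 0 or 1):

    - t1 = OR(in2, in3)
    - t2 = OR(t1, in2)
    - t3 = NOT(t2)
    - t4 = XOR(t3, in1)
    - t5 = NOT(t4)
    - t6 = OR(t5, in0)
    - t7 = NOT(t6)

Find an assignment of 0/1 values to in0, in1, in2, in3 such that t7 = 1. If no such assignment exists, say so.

in0=0 in1=1 in2=1 in3=1

t7 = NOT(t6) must be 1, so t6 = 0.
t6 = OR(t5, in0) must be 0, so both t5 = 0 and in0 = 0.
t5 = NOT(t4) must be 0, so t4 = 1.
Check with in0=0 in1=1 in2=1 in3=1:
t1 = OR(in2, in3) = OR(1, 1) = 1
t2 = OR(t1, in2) = OR(1, 1) = 1
t3 = NOT(t2) = NOT 1 = 0
t4 = XOR(t3, in1) = XOR(0, 1) = 1
t5 = NOT(t4) = NOT 1 = 0
t6 = OR(t5, in0) = OR(0, 0) = 0
t7 = NOT(t6) = NOT 0 = 1
So t7 = 1 as required.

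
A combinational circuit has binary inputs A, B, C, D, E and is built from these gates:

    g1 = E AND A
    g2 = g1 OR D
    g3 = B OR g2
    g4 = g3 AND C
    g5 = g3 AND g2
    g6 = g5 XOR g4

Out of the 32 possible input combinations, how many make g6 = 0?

g6 = g5 XOR g4 must be 0, so g5 and g4 are equal.
Enumerating the 32 input combinations, 19 give g6 = 0 and 13 give g6 = 1.

19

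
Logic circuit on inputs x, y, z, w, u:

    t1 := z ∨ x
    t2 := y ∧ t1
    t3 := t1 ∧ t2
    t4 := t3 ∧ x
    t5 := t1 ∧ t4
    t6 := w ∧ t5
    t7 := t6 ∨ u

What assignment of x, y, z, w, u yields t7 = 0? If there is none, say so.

x=0, y=1, z=0, w=1, u=0

Check with x=0, y=1, z=0, w=1, u=0:
t1 = z ∨ x = 0 ∨ 0 = 0
t2 = y ∧ t1 = 1 ∧ 0 = 0
t3 = t1 ∧ t2 = 0 ∧ 0 = 0
t4 = t3 ∧ x = 0 ∧ 0 = 0
t5 = t1 ∧ t4 = 0 ∧ 0 = 0
t6 = w ∧ t5 = 1 ∧ 0 = 0
t7 = t6 ∨ u = 0 ∨ 0 = 0
So t7 = 0 as required.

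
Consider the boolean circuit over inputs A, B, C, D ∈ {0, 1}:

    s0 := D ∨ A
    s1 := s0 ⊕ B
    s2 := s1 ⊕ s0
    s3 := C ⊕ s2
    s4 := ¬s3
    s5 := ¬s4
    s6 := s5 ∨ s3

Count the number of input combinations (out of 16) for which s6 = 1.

s6 = s5 ∨ s3 must be 1, so at least one of s5, s3 is 1.
Enumerating the 16 input combinations, 8 give s6 = 1 and 8 give s6 = 0.

8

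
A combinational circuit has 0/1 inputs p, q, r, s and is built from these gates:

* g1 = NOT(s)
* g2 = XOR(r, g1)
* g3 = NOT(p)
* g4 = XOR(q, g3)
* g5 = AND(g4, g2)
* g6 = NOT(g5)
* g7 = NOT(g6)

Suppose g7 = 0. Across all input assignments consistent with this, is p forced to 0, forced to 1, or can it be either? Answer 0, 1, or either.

Both values of p occur among assignments with g7 = 0:
  p=0: p=0, q=0, r=0, s=1
  p=1: p=1, q=0, r=0, s=0

either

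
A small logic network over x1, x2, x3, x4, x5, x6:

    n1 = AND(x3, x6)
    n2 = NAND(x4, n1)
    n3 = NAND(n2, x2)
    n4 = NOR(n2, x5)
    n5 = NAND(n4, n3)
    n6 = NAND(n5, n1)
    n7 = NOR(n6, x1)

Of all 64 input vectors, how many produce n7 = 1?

6

n7 = NOR(n6, x1) must be 1, so both n6 = 0 and x1 = 0.
n6 = NAND(n5, n1) must be 0, so both n5 = 1 and n1 = 1.
n5 = NAND(n4, n3) must be 1, so at least one of n4, n3 is 0.
Satisfying assignments:
  x1=0, x2=0, x3=1, x4=0, x5=0, x6=1
  x1=0, x2=0, x3=1, x4=0, x5=1, x6=1
  x1=0, x2=0, x3=1, x4=1, x5=1, x6=1
  x1=0, x2=1, x3=1, x4=0, x5=0, x6=1
  x1=0, x2=1, x3=1, x4=0, x5=1, x6=1
  x1=0, x2=1, x3=1, x4=1, x5=1, x6=1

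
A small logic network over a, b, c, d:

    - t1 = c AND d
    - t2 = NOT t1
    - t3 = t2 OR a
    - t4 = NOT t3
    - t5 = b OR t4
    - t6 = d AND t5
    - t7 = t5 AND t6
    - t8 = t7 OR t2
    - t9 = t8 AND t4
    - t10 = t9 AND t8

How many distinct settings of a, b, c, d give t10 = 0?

14

t10 = t9 AND t8 must be 0, so at least one of t9, t8 is 0.
Enumerating the 16 input combinations, 14 give t10 = 0 and 2 give t10 = 1.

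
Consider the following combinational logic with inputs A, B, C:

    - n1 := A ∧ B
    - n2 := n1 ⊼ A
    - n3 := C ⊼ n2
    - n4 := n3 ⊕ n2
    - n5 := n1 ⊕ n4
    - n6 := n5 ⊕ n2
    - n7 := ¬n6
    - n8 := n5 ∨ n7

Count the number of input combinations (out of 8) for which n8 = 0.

n8 = n5 ∨ n7 must be 0, so both n5 = 0 and n7 = 0.
n5 = n1 ⊕ n4 must be 0, so n1 and n4 are equal.
Satisfying assignments:
  A=0, B=0, C=0
  A=0, B=1, C=0
  A=1, B=0, C=0

3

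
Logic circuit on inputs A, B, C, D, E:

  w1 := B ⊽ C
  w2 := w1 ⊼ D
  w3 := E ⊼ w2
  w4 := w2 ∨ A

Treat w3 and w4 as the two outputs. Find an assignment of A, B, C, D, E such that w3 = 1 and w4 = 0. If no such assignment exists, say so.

Check with A=0 B=0 C=0 D=1 E=0:
w1 = B ⊽ C = 0 ⊽ 0 = 1
w2 = w1 ⊼ D = 1 ⊼ 1 = 0
w3 = E ⊼ w2 = 0 ⊼ 0 = 1
w4 = w2 ∨ A = 0 ∨ 0 = 0
So w3 = 1 and w4 = 0.

A=0 B=0 C=0 D=1 E=0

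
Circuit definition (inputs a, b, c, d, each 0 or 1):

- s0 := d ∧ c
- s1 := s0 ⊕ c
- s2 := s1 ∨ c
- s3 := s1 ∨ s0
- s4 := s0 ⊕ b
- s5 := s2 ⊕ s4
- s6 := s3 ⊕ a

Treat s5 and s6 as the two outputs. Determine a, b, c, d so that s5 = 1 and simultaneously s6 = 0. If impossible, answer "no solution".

a=0 b=1 c=0 d=1

Check with a=0 b=1 c=0 d=1:
s0 = d ∧ c = 1 ∧ 0 = 0
s1 = s0 ⊕ c = 0 ⊕ 0 = 0
s2 = s1 ∨ c = 0 ∨ 0 = 0
s3 = s1 ∨ s0 = 0 ∨ 0 = 0
s4 = s0 ⊕ b = 0 ⊕ 1 = 1
s5 = s2 ⊕ s4 = 0 ⊕ 1 = 1
s6 = s3 ⊕ a = 0 ⊕ 0 = 0
So s5 = 1 and s6 = 0.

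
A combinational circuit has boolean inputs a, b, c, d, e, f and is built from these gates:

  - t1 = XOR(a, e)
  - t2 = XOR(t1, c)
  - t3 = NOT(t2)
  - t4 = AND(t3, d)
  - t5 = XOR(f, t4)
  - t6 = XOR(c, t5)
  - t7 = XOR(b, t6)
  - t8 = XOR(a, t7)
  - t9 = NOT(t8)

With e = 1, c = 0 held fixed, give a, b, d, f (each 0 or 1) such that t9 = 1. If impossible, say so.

t9 = NOT(t8) must be 1, so t8 = 0.
Check with e = 1, c = 0 and a=0, b=0, d=0, f=0:
t1 = XOR(a, e) = XOR(0, 1) = 1
t2 = XOR(t1, c) = XOR(1, 0) = 1
t3 = NOT(t2) = NOT 1 = 0
t4 = AND(t3, d) = AND(0, 0) = 0
t5 = XOR(f, t4) = XOR(0, 0) = 0
t6 = XOR(c, t5) = XOR(0, 0) = 0
t7 = XOR(b, t6) = XOR(0, 0) = 0
t8 = XOR(a, t7) = XOR(0, 0) = 0
t9 = NOT(t8) = NOT 0 = 1
So t9 = 1.

a=0 b=0 d=0 f=0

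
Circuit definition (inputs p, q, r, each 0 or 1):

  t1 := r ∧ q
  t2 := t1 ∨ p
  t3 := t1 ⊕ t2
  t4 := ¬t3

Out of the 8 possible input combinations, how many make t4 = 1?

5

t4 = ¬t3 must be 1, so t3 = 0.
Satisfying assignments:
  p=0, q=0, r=0
  p=0, q=0, r=1
  p=0, q=1, r=0
  p=0, q=1, r=1
  p=1, q=1, r=1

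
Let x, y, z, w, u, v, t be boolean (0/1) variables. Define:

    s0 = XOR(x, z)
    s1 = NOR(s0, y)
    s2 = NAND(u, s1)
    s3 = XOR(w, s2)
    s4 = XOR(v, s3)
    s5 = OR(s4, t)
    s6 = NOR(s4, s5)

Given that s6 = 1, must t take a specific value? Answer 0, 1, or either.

0

s6 = NOR(s4, s5) must be 1, so both s4 = 0 and s5 = 0.
s4 = XOR(v, s3) must be 0, so v and s3 are equal.
Every assignment with s6 = 1 has t = 0; there are 32 such assignment(s).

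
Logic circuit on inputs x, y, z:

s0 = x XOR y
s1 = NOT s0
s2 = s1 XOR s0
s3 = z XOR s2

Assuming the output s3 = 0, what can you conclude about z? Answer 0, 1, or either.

s3 = z XOR s2 must be 0, so z and s2 are equal.
Every assignment with s3 = 0 has z = 1; there are 4 such assignment(s).
  x=0, y=0, z=1
  x=0, y=1, z=1
  x=1, y=0, z=1
  x=1, y=1, z=1

1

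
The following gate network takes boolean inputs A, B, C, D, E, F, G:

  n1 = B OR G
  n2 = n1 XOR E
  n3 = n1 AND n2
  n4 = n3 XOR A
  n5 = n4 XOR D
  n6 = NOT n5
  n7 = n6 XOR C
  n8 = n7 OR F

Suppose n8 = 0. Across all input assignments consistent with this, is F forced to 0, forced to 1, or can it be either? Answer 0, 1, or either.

0

n8 = n7 OR F must be 0, so both n7 = 0 and F = 0.
Every assignment with n8 = 0 has F = 0; there are 32 such assignment(s).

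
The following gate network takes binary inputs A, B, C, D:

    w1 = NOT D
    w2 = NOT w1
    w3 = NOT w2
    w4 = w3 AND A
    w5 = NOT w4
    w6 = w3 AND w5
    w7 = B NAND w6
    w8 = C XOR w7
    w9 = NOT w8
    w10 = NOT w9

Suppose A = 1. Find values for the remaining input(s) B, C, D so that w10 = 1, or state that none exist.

B=0 C=0 D=1

Check with A = 1 and B=0, C=0, D=1:
w1 = NOT D = NOT 1 = 0
w2 = NOT w1 = NOT 0 = 1
w3 = NOT w2 = NOT 1 = 0
w4 = w3 AND A = 0 AND 1 = 0
w5 = NOT w4 = NOT 0 = 1
w6 = w3 AND w5 = 0 AND 1 = 0
w7 = B NAND w6 = 0 NAND 0 = 1
w8 = C XOR w7 = 0 XOR 1 = 1
w9 = NOT w8 = NOT 1 = 0
w10 = NOT w9 = NOT 0 = 1
So w10 = 1.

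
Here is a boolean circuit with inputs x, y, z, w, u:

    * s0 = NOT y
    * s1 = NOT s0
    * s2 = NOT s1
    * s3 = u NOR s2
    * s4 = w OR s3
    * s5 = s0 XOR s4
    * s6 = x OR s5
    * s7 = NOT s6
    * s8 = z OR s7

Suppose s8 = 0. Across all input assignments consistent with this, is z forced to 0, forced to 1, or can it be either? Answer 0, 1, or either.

0

s8 = z OR s7 must be 0, so both z = 0 and s7 = 0.
Every assignment with s8 = 0 has z = 0; there are 13 such assignment(s).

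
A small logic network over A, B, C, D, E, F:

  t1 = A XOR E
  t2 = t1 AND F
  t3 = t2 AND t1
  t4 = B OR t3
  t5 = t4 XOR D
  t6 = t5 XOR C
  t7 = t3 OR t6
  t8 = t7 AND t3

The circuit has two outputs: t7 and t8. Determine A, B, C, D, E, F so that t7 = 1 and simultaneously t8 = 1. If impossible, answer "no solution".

Check with A=1 B=0 C=0 D=1 E=0 F=1:
t1 = A XOR E = 1 XOR 0 = 1
t2 = t1 AND F = 1 AND 1 = 1
t3 = t2 AND t1 = 1 AND 1 = 1
t4 = B OR t3 = 0 OR 1 = 1
t5 = t4 XOR D = 1 XOR 1 = 0
t6 = t5 XOR C = 0 XOR 0 = 0
t7 = t3 OR t6 = 1 OR 0 = 1
t8 = t7 AND t3 = 1 AND 1 = 1
So t7 = 1 and t8 = 1.

A=1 B=0 C=0 D=1 E=0 F=1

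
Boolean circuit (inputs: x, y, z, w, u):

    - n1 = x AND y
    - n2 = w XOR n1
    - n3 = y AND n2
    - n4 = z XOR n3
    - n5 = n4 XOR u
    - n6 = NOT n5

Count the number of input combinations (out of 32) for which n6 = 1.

n6 = NOT n5 must be 1, so n5 = 0.
Enumerating the 32 input combinations, 16 give n6 = 1 and 16 give n6 = 0.

16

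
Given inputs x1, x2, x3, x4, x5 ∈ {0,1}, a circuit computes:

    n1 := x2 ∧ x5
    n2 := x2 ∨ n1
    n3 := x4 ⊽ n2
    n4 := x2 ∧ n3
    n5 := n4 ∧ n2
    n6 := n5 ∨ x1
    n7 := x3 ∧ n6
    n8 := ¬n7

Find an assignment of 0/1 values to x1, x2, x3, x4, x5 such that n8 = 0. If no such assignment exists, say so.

Check with x1=1, x2=0, x3=1, x4=1, x5=0:
n1 = x2 ∧ x5 = 0 ∧ 0 = 0
n2 = x2 ∨ n1 = 0 ∨ 0 = 0
n3 = x4 ⊽ n2 = 1 ⊽ 0 = 0
n4 = x2 ∧ n3 = 0 ∧ 0 = 0
n5 = n4 ∧ n2 = 0 ∧ 0 = 0
n6 = n5 ∨ x1 = 0 ∨ 1 = 1
n7 = x3 ∧ n6 = 1 ∧ 1 = 1
n8 = ¬n7 = ¬1 = 0
So n8 = 0 as required.

x1=1, x2=0, x3=1, x4=1, x5=0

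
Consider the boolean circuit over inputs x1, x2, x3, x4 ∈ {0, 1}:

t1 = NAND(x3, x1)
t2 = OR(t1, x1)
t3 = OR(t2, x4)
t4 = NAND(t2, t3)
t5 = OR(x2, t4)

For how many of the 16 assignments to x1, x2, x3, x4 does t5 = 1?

8

t5 = OR(x2, t4) must be 1, so at least one of x2, t4 is 1.
Enumerating the 16 input combinations, 8 give t5 = 1 and 8 give t5 = 0.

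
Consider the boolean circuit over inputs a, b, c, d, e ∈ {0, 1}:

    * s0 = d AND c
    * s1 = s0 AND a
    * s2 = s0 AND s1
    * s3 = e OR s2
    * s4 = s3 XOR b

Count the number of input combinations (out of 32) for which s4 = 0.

16

s4 = s3 XOR b must be 0, so s3 and b are equal.
Enumerating the 32 input combinations, 16 give s4 = 0 and 16 give s4 = 1.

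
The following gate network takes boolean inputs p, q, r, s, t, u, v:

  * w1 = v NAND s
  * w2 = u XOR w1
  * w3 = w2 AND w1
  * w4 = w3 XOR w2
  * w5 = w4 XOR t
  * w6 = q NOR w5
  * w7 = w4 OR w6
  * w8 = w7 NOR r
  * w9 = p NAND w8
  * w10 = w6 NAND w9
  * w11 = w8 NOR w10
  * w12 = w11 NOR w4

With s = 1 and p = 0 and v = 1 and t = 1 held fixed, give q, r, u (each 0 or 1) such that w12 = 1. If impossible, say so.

Check with s = 1 and p = 0 and v = 1 and t = 1 and q=1, r=0, u=0:
w1 = v NAND s = 1 NAND 1 = 0
w2 = u XOR w1 = 0 XOR 0 = 0
w3 = w2 AND w1 = 0 AND 0 = 0
w4 = w3 XOR w2 = 0 XOR 0 = 0
w5 = w4 XOR t = 0 XOR 1 = 1
w6 = q NOR w5 = 1 NOR 1 = 0
w7 = w4 OR w6 = 0 OR 0 = 0
w8 = w7 NOR r = 0 NOR 0 = 1
w9 = p NAND w8 = 0 NAND 1 = 1
w10 = w6 NAND w9 = 0 NAND 1 = 1
w11 = w8 NOR w10 = 1 NOR 1 = 0
w12 = w11 NOR w4 = 0 NOR 0 = 1
So w12 = 1.

q=1 r=0 u=0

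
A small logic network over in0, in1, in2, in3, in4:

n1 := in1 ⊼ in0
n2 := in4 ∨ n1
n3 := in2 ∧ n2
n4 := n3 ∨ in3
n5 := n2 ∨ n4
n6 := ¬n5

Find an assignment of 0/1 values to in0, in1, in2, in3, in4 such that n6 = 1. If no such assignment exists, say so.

n6 = ¬n5 must be 1, so n5 = 0.
n5 = n2 ∨ n4 must be 0, so both n2 = 0 and n4 = 0.
n2 = in4 ∨ n1 must be 0, so both in4 = 0 and n1 = 0.
Check with in0=1, in1=1, in2=0, in3=0, in4=0:
n1 = in1 ⊼ in0 = 1 ⊼ 1 = 0
n2 = in4 ∨ n1 = 0 ∨ 0 = 0
n3 = in2 ∧ n2 = 0 ∧ 0 = 0
n4 = n3 ∨ in3 = 0 ∨ 0 = 0
n5 = n2 ∨ n4 = 0 ∨ 0 = 0
n6 = ¬n5 = ¬0 = 1
So n6 = 1 as required.

in0=1, in1=1, in2=0, in3=0, in4=0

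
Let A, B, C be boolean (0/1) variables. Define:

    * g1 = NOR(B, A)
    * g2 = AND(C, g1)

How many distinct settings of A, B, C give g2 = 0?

7

g2 = AND(C, g1) must be 0, so at least one of C, g1 is 0.
Enumerating the 8 input combinations, 7 give g2 = 0 and 1 give g2 = 1.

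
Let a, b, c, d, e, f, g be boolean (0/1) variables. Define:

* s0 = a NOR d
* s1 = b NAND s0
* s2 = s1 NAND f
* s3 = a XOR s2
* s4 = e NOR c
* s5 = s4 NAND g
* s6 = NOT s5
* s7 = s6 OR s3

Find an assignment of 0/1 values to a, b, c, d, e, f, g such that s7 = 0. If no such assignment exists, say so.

a=1, b=0, c=1, d=1, e=1, f=0, g=0

s7 = s6 OR s3 must be 0, so both s6 = 0 and s3 = 0.
s6 = NOT s5 must be 0, so s5 = 1.
s3 = a XOR s2 must be 0, so a and s2 are equal.
Check with a=1, b=0, c=1, d=1, e=1, f=0, g=0:
s0 = a NOR d = 1 NOR 1 = 0
s1 = b NAND s0 = 0 NAND 0 = 1
s2 = s1 NAND f = 1 NAND 0 = 1
s3 = a XOR s2 = 1 XOR 1 = 0
s4 = e NOR c = 1 NOR 1 = 0
s5 = s4 NAND g = 0 NAND 0 = 1
s6 = NOT s5 = NOT 1 = 0
s7 = s6 OR s3 = 0 OR 0 = 0
So s7 = 0 as required.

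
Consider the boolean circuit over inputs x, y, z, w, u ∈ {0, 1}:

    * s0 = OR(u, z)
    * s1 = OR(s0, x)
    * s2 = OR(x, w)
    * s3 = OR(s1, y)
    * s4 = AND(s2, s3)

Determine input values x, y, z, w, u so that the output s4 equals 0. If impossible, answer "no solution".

s4 = AND(s2, s3) must be 0, so at least one of s2, s3 is 0.
Check with x=0, y=0, z=1, w=0, u=1:
s0 = OR(u, z) = OR(1, 1) = 1
s1 = OR(s0, x) = OR(1, 0) = 1
s2 = OR(x, w) = OR(0, 0) = 0
s3 = OR(s1, y) = OR(1, 0) = 1
s4 = AND(s2, s3) = AND(0, 1) = 0
So s4 = 0 as required.

x=0, y=0, z=1, w=0, u=1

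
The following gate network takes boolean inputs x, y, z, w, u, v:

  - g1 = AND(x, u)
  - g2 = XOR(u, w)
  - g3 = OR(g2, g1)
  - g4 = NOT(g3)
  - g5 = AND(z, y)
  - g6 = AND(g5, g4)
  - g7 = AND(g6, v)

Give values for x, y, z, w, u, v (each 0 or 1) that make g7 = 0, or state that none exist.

x=1 y=0 z=0 w=1 u=0 v=1

g7 = AND(g6, v) must be 0, so at least one of g6, v is 0.
Check with x=1 y=0 z=0 w=1 u=0 v=1:
g1 = AND(x, u) = AND(1, 0) = 0
g2 = XOR(u, w) = XOR(0, 1) = 1
g3 = OR(g2, g1) = OR(1, 0) = 1
g4 = NOT(g3) = NOT 1 = 0
g5 = AND(z, y) = AND(0, 0) = 0
g6 = AND(g5, g4) = AND(0, 0) = 0
g7 = AND(g6, v) = AND(0, 1) = 0
So g7 = 0 as required.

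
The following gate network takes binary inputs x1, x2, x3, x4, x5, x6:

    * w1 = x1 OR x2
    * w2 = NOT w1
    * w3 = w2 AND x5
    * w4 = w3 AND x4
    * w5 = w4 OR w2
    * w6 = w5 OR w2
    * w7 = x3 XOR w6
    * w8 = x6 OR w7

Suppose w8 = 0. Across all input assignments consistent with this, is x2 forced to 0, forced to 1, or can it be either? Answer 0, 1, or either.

either

Both values of x2 occur among assignments with w8 = 0:
  x2=0: x1=0, x2=0, x3=1, x4=0, x5=0, x6=0
  x2=1: x1=0, x2=1, x3=0, x4=0, x5=0, x6=0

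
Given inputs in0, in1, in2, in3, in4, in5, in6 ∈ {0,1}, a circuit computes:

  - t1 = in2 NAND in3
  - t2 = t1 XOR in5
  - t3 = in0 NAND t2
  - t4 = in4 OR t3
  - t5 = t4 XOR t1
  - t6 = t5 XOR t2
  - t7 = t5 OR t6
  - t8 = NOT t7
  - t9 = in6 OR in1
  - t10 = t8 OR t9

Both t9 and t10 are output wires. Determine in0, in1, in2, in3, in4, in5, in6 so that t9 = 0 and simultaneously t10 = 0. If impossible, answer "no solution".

Check with in0=0, in1=0, in2=1, in3=1, in4=0, in5=0, in6=0:
t1 = in2 NAND in3 = 1 NAND 1 = 0
t2 = t1 XOR in5 = 0 XOR 0 = 0
t3 = in0 NAND t2 = 0 NAND 0 = 1
t4 = in4 OR t3 = 0 OR 1 = 1
t5 = t4 XOR t1 = 1 XOR 0 = 1
t6 = t5 XOR t2 = 1 XOR 0 = 1
t7 = t5 OR t6 = 1 OR 1 = 1
t8 = NOT t7 = NOT 1 = 0
t9 = in6 OR in1 = 0 OR 0 = 0
t10 = t8 OR t9 = 0 OR 0 = 0
So t9 = 0 and t10 = 0.

in0=0, in1=0, in2=1, in3=1, in4=0, in5=0, in6=0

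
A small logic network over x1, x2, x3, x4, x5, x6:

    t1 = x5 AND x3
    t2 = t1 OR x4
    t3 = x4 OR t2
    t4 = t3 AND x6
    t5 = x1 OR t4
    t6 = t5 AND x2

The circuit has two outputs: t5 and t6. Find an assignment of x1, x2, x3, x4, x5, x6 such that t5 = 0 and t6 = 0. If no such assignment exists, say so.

Check with x1=0, x2=1, x3=0, x4=1, x5=1, x6=0:
t1 = x5 AND x3 = 1 AND 0 = 0
t2 = t1 OR x4 = 0 OR 1 = 1
t3 = x4 OR t2 = 1 OR 1 = 1
t4 = t3 AND x6 = 1 AND 0 = 0
t5 = x1 OR t4 = 0 OR 0 = 0
t6 = t5 AND x2 = 0 AND 1 = 0
So t5 = 0 and t6 = 0.

x1=0, x2=1, x3=0, x4=1, x5=1, x6=0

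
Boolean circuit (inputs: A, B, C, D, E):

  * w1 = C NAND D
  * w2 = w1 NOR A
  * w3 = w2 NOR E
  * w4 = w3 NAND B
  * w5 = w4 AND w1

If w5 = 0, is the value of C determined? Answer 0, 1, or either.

either

Both values of C occur among assignments with w5 = 0:
  C=0: A=0, B=1, C=0, D=0, E=0
  C=1: A=0, B=0, C=1, D=1, E=0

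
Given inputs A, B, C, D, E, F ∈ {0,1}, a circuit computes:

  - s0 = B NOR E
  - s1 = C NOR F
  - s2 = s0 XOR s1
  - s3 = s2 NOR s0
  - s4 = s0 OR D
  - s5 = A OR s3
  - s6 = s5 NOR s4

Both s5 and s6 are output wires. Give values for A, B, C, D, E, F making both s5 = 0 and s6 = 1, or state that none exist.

A=0 B=1 C=0 D=0 E=0 F=0

Check with A=0 B=1 C=0 D=0 E=0 F=0:
s0 = B NOR E = 1 NOR 0 = 0
s1 = C NOR F = 0 NOR 0 = 1
s2 = s0 XOR s1 = 0 XOR 1 = 1
s3 = s2 NOR s0 = 1 NOR 0 = 0
s4 = s0 OR D = 0 OR 0 = 0
s5 = A OR s3 = 0 OR 0 = 0
s6 = s5 NOR s4 = 0 NOR 0 = 1
So s5 = 0 and s6 = 1.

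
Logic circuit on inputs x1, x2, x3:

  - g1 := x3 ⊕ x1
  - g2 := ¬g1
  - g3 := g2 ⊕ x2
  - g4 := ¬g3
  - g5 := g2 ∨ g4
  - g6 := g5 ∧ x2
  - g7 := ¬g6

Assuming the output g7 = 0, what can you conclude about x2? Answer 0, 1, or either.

1

g7 = ¬g6 must be 0, so g6 = 1.
g6 = g5 ∧ x2 must be 1, so both g5 = 1 and x2 = 1.
Every assignment with g7 = 0 has x2 = 1; there are 2 such assignment(s).
  x1=0, x2=1, x3=0
  x1=1, x2=1, x3=1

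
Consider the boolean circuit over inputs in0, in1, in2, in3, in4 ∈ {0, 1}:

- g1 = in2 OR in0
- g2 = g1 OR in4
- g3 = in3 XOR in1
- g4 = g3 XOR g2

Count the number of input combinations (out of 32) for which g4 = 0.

16

g4 = g3 XOR g2 must be 0, so g3 and g2 are equal.
Enumerating the 32 input combinations, 16 give g4 = 0 and 16 give g4 = 1.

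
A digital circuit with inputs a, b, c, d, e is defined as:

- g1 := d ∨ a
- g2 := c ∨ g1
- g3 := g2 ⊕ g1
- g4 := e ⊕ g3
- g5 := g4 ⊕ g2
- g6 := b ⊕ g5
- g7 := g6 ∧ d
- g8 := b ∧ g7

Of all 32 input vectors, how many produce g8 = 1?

4

g8 = b ∧ g7 must be 1, so both b = 1 and g7 = 1.
g7 = g6 ∧ d must be 1, so both g6 = 1 and d = 1.
Satisfying assignments:
  a=0, b=1, c=0, d=1, e=1
  a=0, b=1, c=1, d=1, e=1
  a=1, b=1, c=0, d=1, e=1
  a=1, b=1, c=1, d=1, e=1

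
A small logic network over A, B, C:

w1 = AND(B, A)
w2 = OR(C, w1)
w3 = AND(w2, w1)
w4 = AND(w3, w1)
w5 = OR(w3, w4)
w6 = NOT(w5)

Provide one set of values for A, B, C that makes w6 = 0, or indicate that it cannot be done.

w6 = NOT(w5) must be 0, so w5 = 1.
Check with A=1, B=1, C=0:
w1 = AND(B, A) = AND(1, 1) = 1
w2 = OR(C, w1) = OR(0, 1) = 1
w3 = AND(w2, w1) = AND(1, 1) = 1
w4 = AND(w3, w1) = AND(1, 1) = 1
w5 = OR(w3, w4) = OR(1, 1) = 1
w6 = NOT(w5) = NOT 1 = 0
So w6 = 0 as required.

A=1, B=1, C=0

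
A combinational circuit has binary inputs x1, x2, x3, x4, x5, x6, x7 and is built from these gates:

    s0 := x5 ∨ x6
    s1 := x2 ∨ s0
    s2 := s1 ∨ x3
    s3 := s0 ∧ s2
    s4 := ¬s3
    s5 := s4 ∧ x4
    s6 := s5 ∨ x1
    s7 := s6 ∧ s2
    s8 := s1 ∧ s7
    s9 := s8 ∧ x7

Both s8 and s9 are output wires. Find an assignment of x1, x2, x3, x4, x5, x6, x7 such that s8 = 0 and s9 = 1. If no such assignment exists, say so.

Across all 128 input combinations, none give both s8 = 0 and s9 = 1.

no solution exists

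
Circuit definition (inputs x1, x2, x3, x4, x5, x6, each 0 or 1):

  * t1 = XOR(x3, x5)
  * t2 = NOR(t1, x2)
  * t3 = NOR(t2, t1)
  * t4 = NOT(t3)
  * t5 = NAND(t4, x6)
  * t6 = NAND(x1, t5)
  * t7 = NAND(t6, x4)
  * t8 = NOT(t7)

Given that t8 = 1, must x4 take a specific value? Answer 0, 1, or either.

t8 = NOT(t7) must be 1, so t7 = 0.
t7 = NAND(t6, x4) must be 0, so both t6 = 1 and x4 = 1.
Every assignment with t8 = 1 has x4 = 1; there are 22 such assignment(s).

1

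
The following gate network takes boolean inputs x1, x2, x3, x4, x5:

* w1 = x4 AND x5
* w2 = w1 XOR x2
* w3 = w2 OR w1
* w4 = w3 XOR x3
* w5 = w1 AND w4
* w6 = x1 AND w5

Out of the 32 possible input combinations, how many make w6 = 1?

w6 = x1 AND w5 must be 1, so both x1 = 1 and w5 = 1.
w5 = w1 AND w4 must be 1, so both w1 = 1 and w4 = 1.
Enumerating the 32 input combinations, 2 give w6 = 1 and 30 give w6 = 0.

2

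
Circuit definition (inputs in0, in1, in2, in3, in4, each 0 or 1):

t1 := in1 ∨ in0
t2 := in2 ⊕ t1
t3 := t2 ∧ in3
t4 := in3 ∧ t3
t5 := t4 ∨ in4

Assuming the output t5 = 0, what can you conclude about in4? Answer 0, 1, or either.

0

t5 = t4 ∨ in4 must be 0, so both t4 = 0 and in4 = 0.
Every assignment with t5 = 0 has in4 = 0; there are 12 such assignment(s).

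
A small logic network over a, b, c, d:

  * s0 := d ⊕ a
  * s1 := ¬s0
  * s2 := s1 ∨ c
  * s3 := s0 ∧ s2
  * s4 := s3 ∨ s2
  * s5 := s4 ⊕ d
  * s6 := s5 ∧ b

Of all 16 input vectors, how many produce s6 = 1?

4

s6 = s5 ∧ b must be 1, so both s5 = 1 and b = 1.
s5 = s4 ⊕ d must be 1, so s4 and d differ.
Enumerating the 16 input combinations, 4 give s6 = 1 and 12 give s6 = 0.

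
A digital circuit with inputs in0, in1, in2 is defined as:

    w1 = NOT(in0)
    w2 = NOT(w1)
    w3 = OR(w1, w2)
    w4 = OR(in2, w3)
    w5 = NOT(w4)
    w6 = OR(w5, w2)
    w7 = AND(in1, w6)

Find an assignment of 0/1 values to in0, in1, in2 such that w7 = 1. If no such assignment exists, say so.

w7 = AND(in1, w6) must be 1, so both in1 = 1 and w6 = 1.
Check with in0=1, in1=1, in2=0:
w1 = NOT(in0) = NOT 1 = 0
w2 = NOT(w1) = NOT 0 = 1
w3 = OR(w1, w2) = OR(0, 1) = 1
w4 = OR(in2, w3) = OR(0, 1) = 1
w5 = NOT(w4) = NOT 1 = 0
w6 = OR(w5, w2) = OR(0, 1) = 1
w7 = AND(in1, w6) = AND(1, 1) = 1
So w7 = 1 as required.

in0=1, in1=1, in2=0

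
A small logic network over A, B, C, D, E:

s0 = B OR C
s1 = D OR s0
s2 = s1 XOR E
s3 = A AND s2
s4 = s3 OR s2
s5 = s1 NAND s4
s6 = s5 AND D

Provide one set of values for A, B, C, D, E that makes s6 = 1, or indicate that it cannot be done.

s6 = s5 AND D must be 1, so both s5 = 1 and D = 1.
s5 = s1 NAND s4 must be 1, so at least one of s1, s4 is 0.
Check with A=0, B=1, C=1, D=1, E=1:
s0 = B OR C = 1 OR 1 = 1
s1 = D OR s0 = 1 OR 1 = 1
s2 = s1 XOR E = 1 XOR 1 = 0
s3 = A AND s2 = 0 AND 0 = 0
s4 = s3 OR s2 = 0 OR 0 = 0
s5 = s1 NAND s4 = 1 NAND 0 = 1
s6 = s5 AND D = 1 AND 1 = 1
So s6 = 1 as required.

A=0, B=1, C=1, D=1, E=1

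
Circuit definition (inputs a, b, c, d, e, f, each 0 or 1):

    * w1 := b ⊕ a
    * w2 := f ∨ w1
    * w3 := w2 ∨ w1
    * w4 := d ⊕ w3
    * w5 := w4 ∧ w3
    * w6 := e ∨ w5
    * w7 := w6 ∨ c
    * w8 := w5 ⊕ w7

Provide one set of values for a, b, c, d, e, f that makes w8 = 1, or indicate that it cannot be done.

Check with a=1, b=0, c=1, d=1, e=1, f=0:
w1 = b ⊕ a = 0 ⊕ 1 = 1
w2 = f ∨ w1 = 0 ∨ 1 = 1
w3 = w2 ∨ w1 = 1 ∨ 1 = 1
w4 = d ⊕ w3 = 1 ⊕ 1 = 0
w5 = w4 ∧ w3 = 0 ∧ 1 = 0
w6 = e ∨ w5 = 1 ∨ 0 = 1
w7 = w6 ∨ c = 1 ∨ 1 = 1
w8 = w5 ⊕ w7 = 0 ⊕ 1 = 1
So w8 = 1 as required.

a=1, b=0, c=1, d=1, e=1, f=0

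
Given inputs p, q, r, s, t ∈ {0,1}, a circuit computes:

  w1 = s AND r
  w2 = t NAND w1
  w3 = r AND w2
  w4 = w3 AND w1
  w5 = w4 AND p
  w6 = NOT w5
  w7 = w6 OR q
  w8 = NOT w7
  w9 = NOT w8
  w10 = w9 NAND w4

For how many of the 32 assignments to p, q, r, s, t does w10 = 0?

w10 = w9 NAND w4 must be 0, so both w9 = 1 and w4 = 1.
w9 = NOT w8 must be 1, so w8 = 0.
w4 = w3 AND w1 must be 1, so both w3 = 1 and w1 = 1.
Satisfying assignments:
  p=0, q=0, r=1, s=1, t=0
  p=0, q=1, r=1, s=1, t=0
  p=1, q=1, r=1, s=1, t=0

3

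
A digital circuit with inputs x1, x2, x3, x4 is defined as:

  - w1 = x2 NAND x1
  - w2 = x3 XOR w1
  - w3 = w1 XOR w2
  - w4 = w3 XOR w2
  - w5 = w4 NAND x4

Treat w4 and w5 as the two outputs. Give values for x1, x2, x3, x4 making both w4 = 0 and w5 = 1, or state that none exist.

x1=1, x2=1, x3=1, x4=1

Check with x1=1, x2=1, x3=1, x4=1:
w1 = x2 NAND x1 = 1 NAND 1 = 0
w2 = x3 XOR w1 = 1 XOR 0 = 1
w3 = w1 XOR w2 = 0 XOR 1 = 1
w4 = w3 XOR w2 = 1 XOR 1 = 0
w5 = w4 NAND x4 = 0 NAND 1 = 1
So w4 = 0 and w5 = 1.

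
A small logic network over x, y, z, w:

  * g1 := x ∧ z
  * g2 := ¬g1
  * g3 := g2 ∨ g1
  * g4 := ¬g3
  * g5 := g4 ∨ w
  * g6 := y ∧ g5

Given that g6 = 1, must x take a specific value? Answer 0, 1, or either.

either

Both values of x occur among assignments with g6 = 1:
  x=0: x=0, y=1, z=0, w=1
  x=1: x=1, y=1, z=0, w=1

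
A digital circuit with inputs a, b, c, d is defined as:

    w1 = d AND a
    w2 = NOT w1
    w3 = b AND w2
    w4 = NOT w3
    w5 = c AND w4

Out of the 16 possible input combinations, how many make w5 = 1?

w5 = c AND w4 must be 1, so both c = 1 and w4 = 1.
w4 = NOT w3 must be 1, so w3 = 0.
Satisfying assignments:
  a=0, b=0, c=1, d=0
  a=0, b=0, c=1, d=1
  a=1, b=0, c=1, d=0
  a=1, b=0, c=1, d=1
  a=1, b=1, c=1, d=1

5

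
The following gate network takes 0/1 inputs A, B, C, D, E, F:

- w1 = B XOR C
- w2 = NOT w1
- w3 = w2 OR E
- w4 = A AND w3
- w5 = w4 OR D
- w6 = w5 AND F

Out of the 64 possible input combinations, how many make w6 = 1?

w6 = w5 AND F must be 1, so both w5 = 1 and F = 1.
Enumerating the 64 input combinations, 22 give w6 = 1 and 42 give w6 = 0.

22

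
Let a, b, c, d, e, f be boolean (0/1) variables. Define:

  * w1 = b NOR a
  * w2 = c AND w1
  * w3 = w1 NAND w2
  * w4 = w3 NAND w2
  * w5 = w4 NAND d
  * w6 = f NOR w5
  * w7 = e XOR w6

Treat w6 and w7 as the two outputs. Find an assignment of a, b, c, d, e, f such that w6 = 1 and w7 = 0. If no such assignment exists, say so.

Check with a=0, b=0, c=1, d=1, e=1, f=0:
w1 = b NOR a = 0 NOR 0 = 1
w2 = c AND w1 = 1 AND 1 = 1
w3 = w1 NAND w2 = 1 NAND 1 = 0
w4 = w3 NAND w2 = 0 NAND 1 = 1
w5 = w4 NAND d = 1 NAND 1 = 0
w6 = f NOR w5 = 0 NOR 0 = 1
w7 = e XOR w6 = 1 XOR 1 = 0
So w6 = 1 and w7 = 0.

a=0, b=0, c=1, d=1, e=1, f=0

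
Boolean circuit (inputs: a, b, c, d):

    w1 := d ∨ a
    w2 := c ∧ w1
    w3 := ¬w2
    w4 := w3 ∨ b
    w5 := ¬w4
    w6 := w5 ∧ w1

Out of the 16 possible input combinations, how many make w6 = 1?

3

w6 = w5 ∧ w1 must be 1, so both w5 = 1 and w1 = 1.
w5 = ¬w4 must be 1, so w4 = 0.
Satisfying assignments:
  a=0, b=0, c=1, d=1
  a=1, b=0, c=1, d=0
  a=1, b=0, c=1, d=1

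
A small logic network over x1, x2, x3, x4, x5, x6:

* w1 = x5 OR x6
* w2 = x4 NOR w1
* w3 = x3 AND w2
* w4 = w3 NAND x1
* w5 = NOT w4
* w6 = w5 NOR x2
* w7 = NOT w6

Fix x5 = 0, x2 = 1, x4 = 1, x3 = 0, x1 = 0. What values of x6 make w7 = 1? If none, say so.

x6=0

w7 = NOT w6 must be 1, so w6 = 0.
Check with x5 = 0, x2 = 1, x4 = 1, x3 = 0, x1 = 0 and x6=0:
w1 = x5 OR x6 = 0 OR 0 = 0
w2 = x4 NOR w1 = 1 NOR 0 = 0
w3 = x3 AND w2 = 0 AND 0 = 0
w4 = w3 NAND x1 = 0 NAND 0 = 1
w5 = NOT w4 = NOT 1 = 0
w6 = w5 NOR x2 = 0 NOR 1 = 0
w7 = NOT w6 = NOT 0 = 1
So w7 = 1.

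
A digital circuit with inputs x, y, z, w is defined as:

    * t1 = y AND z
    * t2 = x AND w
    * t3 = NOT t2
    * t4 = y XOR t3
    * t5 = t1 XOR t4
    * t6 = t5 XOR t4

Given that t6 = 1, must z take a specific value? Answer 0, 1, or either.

t6 = t5 XOR t4 must be 1, so t5 and t4 differ.
Every assignment with t6 = 1 has z = 1; there are 4 such assignment(s).
  x=0, y=1, z=1, w=0
  x=0, y=1, z=1, w=1
  x=1, y=1, z=1, w=0
  x=1, y=1, z=1, w=1

1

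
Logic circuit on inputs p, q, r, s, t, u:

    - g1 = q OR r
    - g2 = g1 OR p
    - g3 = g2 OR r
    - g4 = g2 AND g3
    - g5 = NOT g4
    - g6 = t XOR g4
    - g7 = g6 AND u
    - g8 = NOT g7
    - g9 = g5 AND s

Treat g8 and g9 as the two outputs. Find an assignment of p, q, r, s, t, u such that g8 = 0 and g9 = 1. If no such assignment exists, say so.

Check with p=0, q=0, r=0, s=1, t=1, u=1:
g1 = q OR r = 0 OR 0 = 0
g2 = g1 OR p = 0 OR 0 = 0
g3 = g2 OR r = 0 OR 0 = 0
g4 = g2 AND g3 = 0 AND 0 = 0
g5 = NOT g4 = NOT 0 = 1
g6 = t XOR g4 = 1 XOR 0 = 1
g7 = g6 AND u = 1 AND 1 = 1
g8 = NOT g7 = NOT 1 = 0
g9 = g5 AND s = 1 AND 1 = 1
So g8 = 0 and g9 = 1.

p=0, q=0, r=0, s=1, t=1, u=1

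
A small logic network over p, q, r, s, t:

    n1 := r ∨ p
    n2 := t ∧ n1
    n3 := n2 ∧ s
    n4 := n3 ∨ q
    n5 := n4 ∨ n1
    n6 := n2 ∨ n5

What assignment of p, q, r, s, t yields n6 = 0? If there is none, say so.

p=0, q=0, r=0, s=1, t=1

n6 = n2 ∨ n5 must be 0, so both n2 = 0 and n5 = 0.
n2 = t ∧ n1 must be 0, so at least one of t, n1 is 0.
Check with p=0, q=0, r=0, s=1, t=1:
n1 = r ∨ p = 0 ∨ 0 = 0
n2 = t ∧ n1 = 1 ∧ 0 = 0
n3 = n2 ∧ s = 0 ∧ 1 = 0
n4 = n3 ∨ q = 0 ∨ 0 = 0
n5 = n4 ∨ n1 = 0 ∨ 0 = 0
n6 = n2 ∨ n5 = 0 ∨ 0 = 0
So n6 = 0 as required.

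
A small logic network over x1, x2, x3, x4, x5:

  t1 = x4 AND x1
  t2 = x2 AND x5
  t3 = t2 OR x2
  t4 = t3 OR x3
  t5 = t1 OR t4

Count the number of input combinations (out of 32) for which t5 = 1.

26

t5 = t1 OR t4 must be 1, so at least one of t1, t4 is 1.
Enumerating the 32 input combinations, 26 give t5 = 1 and 6 give t5 = 0.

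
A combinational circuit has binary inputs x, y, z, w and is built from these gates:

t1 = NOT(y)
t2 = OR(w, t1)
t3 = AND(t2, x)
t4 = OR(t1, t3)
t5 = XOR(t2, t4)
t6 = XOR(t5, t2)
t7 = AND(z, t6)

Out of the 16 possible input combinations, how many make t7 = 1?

5

t7 = AND(z, t6) must be 1, so both z = 1 and t6 = 1.
Satisfying assignments:
  x=0, y=0, z=1, w=0
  x=0, y=0, z=1, w=1
  x=1, y=0, z=1, w=0
  x=1, y=0, z=1, w=1
  x=1, y=1, z=1, w=1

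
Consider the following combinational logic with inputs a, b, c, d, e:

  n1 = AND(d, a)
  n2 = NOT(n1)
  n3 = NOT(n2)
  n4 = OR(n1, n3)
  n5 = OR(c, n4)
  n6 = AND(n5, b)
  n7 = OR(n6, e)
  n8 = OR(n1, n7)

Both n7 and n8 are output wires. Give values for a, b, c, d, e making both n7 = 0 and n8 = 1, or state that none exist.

Check with a=1 b=0 c=1 d=1 e=0:
n1 = AND(d, a) = AND(1, 1) = 1
n2 = NOT(n1) = NOT 1 = 0
n3 = NOT(n2) = NOT 0 = 1
n4 = OR(n1, n3) = OR(1, 1) = 1
n5 = OR(c, n4) = OR(1, 1) = 1
n6 = AND(n5, b) = AND(1, 0) = 0
n7 = OR(n6, e) = OR(0, 0) = 0
n8 = OR(n1, n7) = OR(1, 0) = 1
So n7 = 0 and n8 = 1.

a=1 b=0 c=1 d=1 e=0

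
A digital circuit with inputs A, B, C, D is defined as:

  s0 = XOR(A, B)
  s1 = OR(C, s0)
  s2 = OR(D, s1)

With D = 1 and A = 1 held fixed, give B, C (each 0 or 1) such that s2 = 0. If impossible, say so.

no solution exists

With D = 1 and A = 1 fixed, none of the 4 settings of B, C give s2 = 0.
For example, with B=0, C=0:
s0 = XOR(A, B) = XOR(1, 0) = 1
s1 = OR(C, s0) = OR(0, 1) = 1
s2 = OR(D, s1) = OR(1, 1) = 1
giving s2 = 1 ≠ 0.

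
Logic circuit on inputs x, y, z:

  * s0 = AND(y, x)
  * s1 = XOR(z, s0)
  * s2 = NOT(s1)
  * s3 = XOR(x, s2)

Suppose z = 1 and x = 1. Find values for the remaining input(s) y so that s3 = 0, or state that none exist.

Check with z = 1 and x = 1 and y=1:
s0 = AND(y, x) = AND(1, 1) = 1
s1 = XOR(z, s0) = XOR(1, 1) = 0
s2 = NOT(s1) = NOT 0 = 1
s3 = XOR(x, s2) = XOR(1, 1) = 0
So s3 = 0.

y=1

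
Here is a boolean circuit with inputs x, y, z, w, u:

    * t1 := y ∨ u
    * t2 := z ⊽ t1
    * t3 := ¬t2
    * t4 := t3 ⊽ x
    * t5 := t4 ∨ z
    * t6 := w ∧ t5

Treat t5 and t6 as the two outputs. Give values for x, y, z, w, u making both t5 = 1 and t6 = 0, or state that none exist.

x=1, y=0, z=1, w=0, u=0

Check with x=1, y=0, z=1, w=0, u=0:
t1 = y ∨ u = 0 ∨ 0 = 0
t2 = z ⊽ t1 = 1 ⊽ 0 = 0
t3 = ¬t2 = ¬0 = 1
t4 = t3 ⊽ x = 1 ⊽ 1 = 0
t5 = t4 ∨ z = 0 ∨ 1 = 1
t6 = w ∧ t5 = 0 ∧ 1 = 0
So t5 = 1 and t6 = 0.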